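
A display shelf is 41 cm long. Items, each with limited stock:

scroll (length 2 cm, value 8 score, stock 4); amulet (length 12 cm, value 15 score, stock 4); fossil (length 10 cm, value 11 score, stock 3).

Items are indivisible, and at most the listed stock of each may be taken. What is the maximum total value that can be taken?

Top feasible selections:
- 4×scroll + 1×amulet + 2×fossil: length 40, value 69
- 4×scroll + 3×fossil: length 38, value 65
- 3×scroll + 2×amulet + 1×fossil: length 40, value 65
- 4×scroll + 2×amulet: length 32, value 62
Best: 69 score.

69 score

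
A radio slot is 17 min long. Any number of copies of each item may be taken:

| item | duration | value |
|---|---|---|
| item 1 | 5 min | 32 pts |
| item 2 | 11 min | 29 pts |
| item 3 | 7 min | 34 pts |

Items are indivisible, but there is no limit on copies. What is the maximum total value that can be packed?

Best value-per-unit is item 1 at 32/5; filling with it alone gives 3×32 = 96.
Optimal mix: 2×item 1 + 1×item 3 → duration 17, value 98.

98 pts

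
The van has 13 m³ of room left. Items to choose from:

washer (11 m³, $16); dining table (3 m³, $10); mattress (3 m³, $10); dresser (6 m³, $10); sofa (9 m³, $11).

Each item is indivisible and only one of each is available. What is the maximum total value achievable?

Check high-value combinations within 13 m³:
- dining table+mattress+dresser: volume 3+3+6=12, value 10+10+10=30
- dining table+sofa: volume 3+9=12, value 10+11=21
- mattress+sofa: volume 3+9=12, value 10+11=21
- dining table+mattress: volume 3+3=6, value 10+10=20
- dining table+dresser: volume 3+6=9, value 10+10=20
Best: $30.

$30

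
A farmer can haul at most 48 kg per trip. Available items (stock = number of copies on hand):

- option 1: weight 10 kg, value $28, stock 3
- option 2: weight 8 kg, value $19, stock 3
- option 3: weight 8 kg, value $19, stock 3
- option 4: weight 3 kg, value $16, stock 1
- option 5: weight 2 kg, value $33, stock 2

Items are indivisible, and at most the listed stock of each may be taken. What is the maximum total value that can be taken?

Best selections within weight 48 and stock limits:
- 3×option 1 + 1×option 3 + 1×option 4 + 2×option 5: weight 45, value 185
- 3×option 1 + 1×option 2 + 1×option 4 + 2×option 5: weight 45, value 185
- 2×option 1 + 3×option 3 + 2×option 5: weight 48, value 179
- 2×option 1 + 1×option 2 + 2×option 3 + 2×option 5: weight 48, value 179
Best: $185.

$185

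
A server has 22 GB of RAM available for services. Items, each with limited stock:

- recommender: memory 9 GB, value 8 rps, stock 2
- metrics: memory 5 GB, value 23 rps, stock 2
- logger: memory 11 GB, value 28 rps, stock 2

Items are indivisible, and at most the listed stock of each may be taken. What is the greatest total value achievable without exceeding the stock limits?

Best selections within memory 22 and stock limits:
- 2×metrics + 1×logger: memory 21, value 74
- 2×logger: memory 22, value 56
Best: 74 rps.

74 rps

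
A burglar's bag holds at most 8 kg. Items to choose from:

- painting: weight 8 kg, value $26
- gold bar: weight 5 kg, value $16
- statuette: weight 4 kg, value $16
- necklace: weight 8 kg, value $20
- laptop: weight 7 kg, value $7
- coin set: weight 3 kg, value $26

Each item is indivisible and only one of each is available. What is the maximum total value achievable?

$42

This is a 0/1 knapsack; check combinations near the capacity.
- statuette+coin set: weight 4+3=7, value 16+26=42
- gold bar+coin set: weight 5+3=8, value 16+26=42
- coin set: weight 3, value 26
Best: $42.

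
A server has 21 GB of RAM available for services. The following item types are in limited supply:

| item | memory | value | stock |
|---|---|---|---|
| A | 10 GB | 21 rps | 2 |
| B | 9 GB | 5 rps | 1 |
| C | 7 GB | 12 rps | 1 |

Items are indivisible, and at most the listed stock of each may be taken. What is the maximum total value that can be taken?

Top feasible selections:
- 2×A: memory 20, value 42
- 1×A + 1×C: memory 17, value 33
- 1×A + 1×B: memory 19, value 26
- 1×A: memory 10, value 21
Best: 42 rps.

42 rps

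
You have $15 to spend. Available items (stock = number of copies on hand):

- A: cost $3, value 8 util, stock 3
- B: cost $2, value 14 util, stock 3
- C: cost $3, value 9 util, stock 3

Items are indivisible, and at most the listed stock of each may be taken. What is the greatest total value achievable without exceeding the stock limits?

Top feasible selections:
- 3×B + 3×C: cost 15, value 69
- 1×A + 3×B + 2×C: cost 15, value 68
- 2×A + 3×B + 1×C: cost 15, value 67
Best: 69 util.

69 util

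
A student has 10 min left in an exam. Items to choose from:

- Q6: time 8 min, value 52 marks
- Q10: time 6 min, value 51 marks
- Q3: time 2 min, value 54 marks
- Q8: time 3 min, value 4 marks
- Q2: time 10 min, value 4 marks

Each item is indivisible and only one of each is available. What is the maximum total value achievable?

Check high-value combinations within 10 min:
- Q6+Q3: time 8+2=10, value 52+54=106
- Q10+Q3: time 6+2=8, value 51+54=105
- Q3+Q8: time 2+3=5, value 54+4=58
- Q10+Q8: time 6+3=9, value 51+4=55
Best: 106 marks.

106 marks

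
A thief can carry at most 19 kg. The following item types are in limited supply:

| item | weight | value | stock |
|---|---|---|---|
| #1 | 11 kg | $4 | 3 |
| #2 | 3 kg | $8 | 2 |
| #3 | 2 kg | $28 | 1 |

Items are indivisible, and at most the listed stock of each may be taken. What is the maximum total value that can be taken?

Best selections within weight 19 and stock limits:
- 1×#1 + 2×#2 + 1×#3: weight 19, value 48
- 2×#2 + 1×#3: weight 8, value 44
Best: $48.

$48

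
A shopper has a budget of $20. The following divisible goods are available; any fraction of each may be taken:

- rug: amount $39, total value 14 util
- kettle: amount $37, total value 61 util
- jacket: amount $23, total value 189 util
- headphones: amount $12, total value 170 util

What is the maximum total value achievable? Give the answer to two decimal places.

235.74

Take in order of value per unit:
- headphones (170/12 per unit): all 12 → value 170, running total 170.00
- jacket (189/23 per unit): 8 of 23 → value 8×189/23 = 65.7391, running total 235.74
Total 235.74.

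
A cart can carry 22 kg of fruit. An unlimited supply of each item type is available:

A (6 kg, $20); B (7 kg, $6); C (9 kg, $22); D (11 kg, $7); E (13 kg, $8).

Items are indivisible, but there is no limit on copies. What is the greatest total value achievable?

Best value-per-unit is A at 20/6; filling with it alone gives 3×20 = 60.
Optimal mix: 2×A + 1×C → weight 21, value 62.

$62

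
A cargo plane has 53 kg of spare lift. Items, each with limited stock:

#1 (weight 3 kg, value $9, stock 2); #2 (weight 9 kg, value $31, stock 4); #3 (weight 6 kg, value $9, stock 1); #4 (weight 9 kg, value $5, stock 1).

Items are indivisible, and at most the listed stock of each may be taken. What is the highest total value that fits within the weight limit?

$151

Top feasible selections:
- 2×#1 + 4×#2 + 1×#3: weight 48, value 151
- 2×#1 + 4×#2 + 1×#4: weight 51, value 147
- 2×#1 + 4×#2: weight 42, value 142
- 1×#1 + 4×#2 + 1×#3: weight 45, value 142
Best: $151.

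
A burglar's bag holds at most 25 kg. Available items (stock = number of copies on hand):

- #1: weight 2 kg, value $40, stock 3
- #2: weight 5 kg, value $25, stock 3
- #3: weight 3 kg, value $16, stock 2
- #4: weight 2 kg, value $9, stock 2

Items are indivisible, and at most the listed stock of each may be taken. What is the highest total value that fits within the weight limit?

$213

Best selections within weight 25 and stock limits:
- 3×#1 + 3×#2 + 2×#4: weight 25, value 213
- 3×#1 + 2×#2 + 2×#3 + 1×#4: weight 24, value 211
Best: $213.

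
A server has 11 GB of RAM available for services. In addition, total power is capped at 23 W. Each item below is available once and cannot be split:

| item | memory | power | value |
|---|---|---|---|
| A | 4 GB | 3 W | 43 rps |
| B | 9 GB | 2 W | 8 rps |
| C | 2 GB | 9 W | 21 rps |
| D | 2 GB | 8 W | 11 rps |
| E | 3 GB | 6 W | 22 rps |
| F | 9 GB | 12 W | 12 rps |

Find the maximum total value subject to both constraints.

Feasible sets respecting both limits:
- A+C+E: memory 9, power 18, value 86
- A+D+E: memory 9, power 17, value 76
- A+C+D: memory 8, power 20, value 75
- A+E: memory 7, power 9, value 65
Best: 86 rps.

86 rps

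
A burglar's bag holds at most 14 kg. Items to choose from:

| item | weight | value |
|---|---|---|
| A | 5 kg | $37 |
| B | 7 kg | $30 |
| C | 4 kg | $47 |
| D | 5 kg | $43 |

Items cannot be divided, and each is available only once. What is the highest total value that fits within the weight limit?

$127

Check high-value combinations within 14 kg:
- A+C+D: weight 5+4+5=14, value 37+47+43=127
- C+D: weight 4+5=9, value 47+43=90
- A+C: weight 5+4=9, value 37+47=84
- A+D: weight 5+5=10, value 37+43=80
- B+C: weight 7+4=11, value 30+47=77
Best: $127.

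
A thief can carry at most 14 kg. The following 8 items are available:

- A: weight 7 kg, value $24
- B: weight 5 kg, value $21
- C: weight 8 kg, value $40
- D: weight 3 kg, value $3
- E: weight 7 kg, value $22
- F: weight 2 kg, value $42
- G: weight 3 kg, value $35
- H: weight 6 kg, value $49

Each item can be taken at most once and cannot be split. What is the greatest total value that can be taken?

$129

This is a 0/1 knapsack; check combinations near the capacity.
- D+F+G+H: weight 3+2+3+6=14, value 3+42+35+49=129
- F+G+H: weight 2+3+6=11, value 42+35+49=126
- C+F+G: weight 8+2+3=13, value 40+42+35=117
- B+F+H: weight 5+2+6=13, value 21+42+49=112
Best: $129.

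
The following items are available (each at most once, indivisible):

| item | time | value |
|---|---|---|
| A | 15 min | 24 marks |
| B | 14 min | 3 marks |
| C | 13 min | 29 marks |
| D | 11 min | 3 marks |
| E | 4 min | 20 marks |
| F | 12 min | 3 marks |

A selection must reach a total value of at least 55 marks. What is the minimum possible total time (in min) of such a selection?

Subsets with value ≥ 55, sorted by total time:
- A+C+E: time 32, value 73
- A+C+D: time 39, value 56
Minimum time: 32 min.

32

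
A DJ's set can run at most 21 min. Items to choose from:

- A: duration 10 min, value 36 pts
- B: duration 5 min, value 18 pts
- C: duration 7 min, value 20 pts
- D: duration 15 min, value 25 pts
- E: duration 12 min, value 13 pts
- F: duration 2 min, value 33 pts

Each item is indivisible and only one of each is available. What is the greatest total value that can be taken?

89 pts

Check high-value combinations within 21 min:
- A+C+F: duration 10+7+2=19, value 36+20+33=89
- A+B+F: duration 10+5+2=17, value 36+18+33=87
- B+C+F: duration 5+7+2=14, value 18+20+33=71
- A+F: duration 10+2=12, value 36+33=69
Best: 89 pts.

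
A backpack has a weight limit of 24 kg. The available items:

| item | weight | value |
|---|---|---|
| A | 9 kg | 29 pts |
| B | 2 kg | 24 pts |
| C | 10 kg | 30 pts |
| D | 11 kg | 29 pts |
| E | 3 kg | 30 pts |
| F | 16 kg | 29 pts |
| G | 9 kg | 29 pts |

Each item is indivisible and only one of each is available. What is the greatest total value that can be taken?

Check high-value combinations within 24 kg:
- A+B+C+E: weight 9+2+10+3=24, value 29+24+30+30=113
- B+C+E+G: weight 2+10+3+9=24, value 24+30+30+29=113
- A+B+E+G: weight 9+2+3+9=23, value 29+24+30+29=112
Best: 113 pts.

113 pts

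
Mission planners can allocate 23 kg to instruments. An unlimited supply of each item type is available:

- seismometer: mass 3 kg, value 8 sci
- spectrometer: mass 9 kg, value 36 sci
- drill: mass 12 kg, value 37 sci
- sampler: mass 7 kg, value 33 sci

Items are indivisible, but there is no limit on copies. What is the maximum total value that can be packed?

Best value-per-unit is sampler at 33/7; filling with it alone gives 3×33 = 99.
Optimal mix: 1×spectrometer + 2×sampler → mass 23, value 102.

102 sci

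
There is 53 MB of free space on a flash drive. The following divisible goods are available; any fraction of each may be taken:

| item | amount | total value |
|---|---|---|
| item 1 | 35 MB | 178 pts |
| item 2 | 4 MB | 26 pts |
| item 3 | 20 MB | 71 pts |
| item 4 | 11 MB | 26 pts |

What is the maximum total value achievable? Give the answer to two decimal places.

253.70

Take in order of value per unit:
- item 2 (26/4 per unit): all 4 → value 26, running total 26.00
- item 1 (178/35 per unit): all 35 → value 178, running total 204.00
- item 3 (71/20 per unit): 14 of 20 → value 14×71/20 = 49.7000, running total 253.70
Total 253.70.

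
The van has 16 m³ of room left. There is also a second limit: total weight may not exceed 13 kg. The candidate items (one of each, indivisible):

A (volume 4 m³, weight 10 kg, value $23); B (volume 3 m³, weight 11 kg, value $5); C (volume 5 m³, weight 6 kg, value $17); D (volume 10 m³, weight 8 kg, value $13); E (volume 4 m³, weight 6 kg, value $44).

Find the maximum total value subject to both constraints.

Feasible sets respecting both limits:
- C+E: volume 9, weight 12, value 61
- E: volume 4, weight 6, value 44
- A: volume 4, weight 10, value 23
Best: $61.

$61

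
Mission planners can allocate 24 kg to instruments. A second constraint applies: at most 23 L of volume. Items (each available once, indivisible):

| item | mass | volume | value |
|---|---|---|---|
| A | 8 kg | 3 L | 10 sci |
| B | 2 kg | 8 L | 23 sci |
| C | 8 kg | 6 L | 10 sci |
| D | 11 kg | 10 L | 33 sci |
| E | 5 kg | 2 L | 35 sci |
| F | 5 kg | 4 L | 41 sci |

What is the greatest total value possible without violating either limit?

Feasible sets respecting both limits:
- A+B+E+F: mass 20, volume 17, value 109
- B+C+E+F: mass 20, volume 20, value 109
- D+E+F: mass 21, volume 16, value 109
Best: 109 sci.

109 sci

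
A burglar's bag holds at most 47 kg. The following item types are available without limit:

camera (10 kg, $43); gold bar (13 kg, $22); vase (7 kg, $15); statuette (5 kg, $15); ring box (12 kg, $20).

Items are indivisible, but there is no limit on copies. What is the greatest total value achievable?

Best value-per-unit is camera at 43/10; filling with it alone gives 4×43 = 172.
Optimal mix: 4×camera + 1×vase → weight 47, value 187.

$187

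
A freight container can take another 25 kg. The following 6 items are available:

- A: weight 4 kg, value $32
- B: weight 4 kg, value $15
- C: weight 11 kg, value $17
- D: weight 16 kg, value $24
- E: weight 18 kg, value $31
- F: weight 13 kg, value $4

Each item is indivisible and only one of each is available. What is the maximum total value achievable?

This is a 0/1 knapsack; check combinations near the capacity.
- A+B+D: weight 4+4+16=24, value 32+15+24=71
- A+B+C: weight 4+4+11=19, value 32+15+17=64
- A+E: weight 4+18=22, value 32+31=63
- A+D: weight 4+16=20, value 32+24=56
Best: $71.

$71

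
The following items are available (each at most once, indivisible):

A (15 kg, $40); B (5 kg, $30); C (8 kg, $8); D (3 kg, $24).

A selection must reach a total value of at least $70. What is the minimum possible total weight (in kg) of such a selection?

Subsets with value ≥ 70, sorted by total weight:
- A+B: weight 20, value 70
- A+B+D: weight 23, value 94
Minimum weight: 20 kg.

20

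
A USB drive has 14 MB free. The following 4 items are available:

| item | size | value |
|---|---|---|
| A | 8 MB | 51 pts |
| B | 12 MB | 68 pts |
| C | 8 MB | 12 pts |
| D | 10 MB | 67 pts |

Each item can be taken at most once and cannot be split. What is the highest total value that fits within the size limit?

68 pts

Check high-value combinations within 14 MB:
- B: size 12, value 68
- D: size 10, value 67
- A: size 8, value 51
- C: size 8, value 12
Best: 68 pts.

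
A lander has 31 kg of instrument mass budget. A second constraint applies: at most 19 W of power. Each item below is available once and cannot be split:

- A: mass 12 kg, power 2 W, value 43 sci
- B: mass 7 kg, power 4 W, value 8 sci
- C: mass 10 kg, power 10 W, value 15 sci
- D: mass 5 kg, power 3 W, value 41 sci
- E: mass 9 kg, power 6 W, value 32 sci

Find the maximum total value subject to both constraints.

Feasible sets respecting both limits:
- A+D+E: mass 26, power 11, value 116
- A+C+D: mass 27, power 15, value 99
- A+B+D: mass 24, power 9, value 92
- A+C+E: mass 31, power 18, value 90
Best: 116 sci.

116 sci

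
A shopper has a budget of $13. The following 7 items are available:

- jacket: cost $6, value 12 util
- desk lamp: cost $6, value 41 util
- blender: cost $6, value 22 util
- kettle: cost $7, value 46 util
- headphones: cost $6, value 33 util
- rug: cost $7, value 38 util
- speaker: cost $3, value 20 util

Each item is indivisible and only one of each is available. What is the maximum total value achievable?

87 util

This is a 0/1 knapsack; check combinations near the capacity.
- desk lamp+kettle: cost 6+7=13, value 41+46=87
- kettle+headphones: cost 7+6=13, value 46+33=79
- desk lamp+rug: cost 6+7=13, value 41+38=79
- desk lamp+headphones: cost 6+6=12, value 41+33=74
Best: 87 util.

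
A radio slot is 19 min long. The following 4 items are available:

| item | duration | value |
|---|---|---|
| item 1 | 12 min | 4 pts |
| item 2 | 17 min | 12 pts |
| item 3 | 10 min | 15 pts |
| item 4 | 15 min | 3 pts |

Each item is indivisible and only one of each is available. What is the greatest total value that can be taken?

15 pts

Check high-value combinations within 19 min:
- item 3: duration 10, value 15
- item 2: duration 17, value 12
- item 1: duration 12, value 4
- item 4: duration 15, value 3
Best: 15 pts.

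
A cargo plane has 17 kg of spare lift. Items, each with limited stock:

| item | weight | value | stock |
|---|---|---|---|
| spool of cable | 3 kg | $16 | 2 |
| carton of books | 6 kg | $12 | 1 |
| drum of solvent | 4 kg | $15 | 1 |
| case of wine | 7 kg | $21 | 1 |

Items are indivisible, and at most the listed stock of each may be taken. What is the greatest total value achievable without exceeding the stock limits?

Top feasible selections:
- 2×spool of cable + 1×drum of solvent + 1×case of wine: weight 17, value 68
- 2×spool of cable + 1×carton of books + 1×drum of solvent: weight 16, value 59
- 2×spool of cable + 1×case of wine: weight 13, value 53
Best: $68.

$68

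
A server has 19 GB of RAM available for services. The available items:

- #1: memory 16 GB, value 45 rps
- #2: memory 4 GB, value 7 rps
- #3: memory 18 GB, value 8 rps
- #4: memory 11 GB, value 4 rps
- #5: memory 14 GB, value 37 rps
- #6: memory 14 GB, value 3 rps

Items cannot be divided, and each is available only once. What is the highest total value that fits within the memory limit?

45 rps

Check high-value combinations within 19 GB:
- #1: memory 16, value 45
- #2+#5: memory 4+14=18, value 7+37=44
- #5: memory 14, value 37
- #2+#4: memory 4+11=15, value 7+4=11
Best: 45 rps.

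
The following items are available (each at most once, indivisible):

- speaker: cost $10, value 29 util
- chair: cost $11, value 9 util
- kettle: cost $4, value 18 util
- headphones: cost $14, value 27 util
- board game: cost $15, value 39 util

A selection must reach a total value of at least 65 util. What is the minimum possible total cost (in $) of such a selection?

Subsets with value ≥ 65, sorted by total cost:
- speaker+board game: cost 25, value 68
- speaker+kettle+headphones: cost 28, value 74
Minimum cost: 25 $.

25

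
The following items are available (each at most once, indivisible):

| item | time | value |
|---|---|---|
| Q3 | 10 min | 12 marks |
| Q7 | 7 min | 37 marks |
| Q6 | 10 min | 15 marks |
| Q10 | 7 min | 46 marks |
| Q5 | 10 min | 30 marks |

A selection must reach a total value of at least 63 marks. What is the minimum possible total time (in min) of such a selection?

14

Subsets with value ≥ 63, sorted by total time:
- Q7+Q10: time 14, value 83
- Q10+Q5: time 17, value 76
Minimum time: 14 min.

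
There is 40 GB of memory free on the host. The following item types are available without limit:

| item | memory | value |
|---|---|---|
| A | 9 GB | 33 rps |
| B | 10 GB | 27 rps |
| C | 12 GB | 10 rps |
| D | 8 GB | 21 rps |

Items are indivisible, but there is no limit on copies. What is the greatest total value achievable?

Best value-per-unit is A at 33/9, and filling with it alone uses memory 4×9=36. No mix of the others beats 4×33 = 132.

132 rps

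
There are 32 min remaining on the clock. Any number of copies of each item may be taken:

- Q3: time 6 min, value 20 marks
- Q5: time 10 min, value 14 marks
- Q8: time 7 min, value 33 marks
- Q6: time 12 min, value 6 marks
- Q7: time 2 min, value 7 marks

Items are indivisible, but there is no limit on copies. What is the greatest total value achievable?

146 marks

Best value-per-unit is Q8 at 33/7; filling with it alone gives 4×33 = 132.
Optimal mix: 4×Q8 + 2×Q7 → time 32, value 146.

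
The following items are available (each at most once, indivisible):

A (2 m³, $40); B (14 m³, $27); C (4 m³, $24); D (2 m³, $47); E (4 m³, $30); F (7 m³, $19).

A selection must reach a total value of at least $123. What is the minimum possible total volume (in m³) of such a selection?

Subsets with value ≥ 123, sorted by total volume:
- A+C+D+E: volume 12, value 141
- A+D+E+F: volume 15, value 136
Minimum volume: 12 m³.

12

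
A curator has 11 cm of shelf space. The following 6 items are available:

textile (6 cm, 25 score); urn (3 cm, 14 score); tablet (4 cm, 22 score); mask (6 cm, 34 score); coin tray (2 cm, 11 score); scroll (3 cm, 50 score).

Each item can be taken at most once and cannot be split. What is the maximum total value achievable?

95 score

This is a 0/1 knapsack; check combinations near the capacity.
- mask+coin tray+scroll: length 6+2+3=11, value 34+11+50=95
- urn+tablet+scroll: length 3+4+3=10, value 14+22+50=86
- textile+coin tray+scroll: length 6+2+3=11, value 25+11+50=86
Best: 95 score.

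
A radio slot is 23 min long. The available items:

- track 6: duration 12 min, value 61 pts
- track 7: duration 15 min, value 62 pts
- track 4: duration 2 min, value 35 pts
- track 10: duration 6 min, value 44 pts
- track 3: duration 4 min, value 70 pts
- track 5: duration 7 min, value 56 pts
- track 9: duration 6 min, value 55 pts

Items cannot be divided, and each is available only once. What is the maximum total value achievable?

225 pts

Check high-value combinations within 23 min:
- track 10+track 3+track 5+track 9: duration 6+4+7+6=23, value 44+70+56+55=225
- track 4+track 3+track 5+track 9: duration 2+4+7+6=19, value 35+70+56+55=216
- track 4+track 10+track 3+track 5: duration 2+6+4+7=19, value 35+44+70+56=205
- track 4+track 10+track 3+track 9: duration 2+6+4+6=18, value 35+44+70+55=204
- track 4+track 10+track 5+track 9: duration 2+6+7+6=21, value 35+44+56+55=190
Best: 225 pts.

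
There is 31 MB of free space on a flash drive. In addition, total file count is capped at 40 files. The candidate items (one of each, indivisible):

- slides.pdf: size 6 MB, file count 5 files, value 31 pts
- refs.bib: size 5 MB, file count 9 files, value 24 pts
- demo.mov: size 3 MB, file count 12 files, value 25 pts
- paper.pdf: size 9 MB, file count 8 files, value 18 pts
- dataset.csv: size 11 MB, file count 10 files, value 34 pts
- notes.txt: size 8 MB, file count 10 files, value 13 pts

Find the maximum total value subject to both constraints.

114 pts

Feasible sets respecting both limits:
- slides.pdf+refs.bib+demo.mov+dataset.csv: size 25, file count 36, value 114
- slides.pdf+demo.mov+paper.pdf+dataset.csv: size 29, file count 35, value 108
- slides.pdf+refs.bib+paper.pdf+dataset.csv: size 31, file count 32, value 107
Best: 114 pts.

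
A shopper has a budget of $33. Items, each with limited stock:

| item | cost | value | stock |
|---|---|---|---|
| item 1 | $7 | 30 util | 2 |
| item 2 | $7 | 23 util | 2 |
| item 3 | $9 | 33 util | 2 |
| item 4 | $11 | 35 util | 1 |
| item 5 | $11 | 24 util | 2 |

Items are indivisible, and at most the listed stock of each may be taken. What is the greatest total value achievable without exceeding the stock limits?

126 util

Best selections within cost 33 and stock limits:
- 2×item 1 + 2×item 3: cost 32, value 126
- 1×item 1 + 1×item 2 + 2×item 3: cost 32, value 119
Best: 126 util.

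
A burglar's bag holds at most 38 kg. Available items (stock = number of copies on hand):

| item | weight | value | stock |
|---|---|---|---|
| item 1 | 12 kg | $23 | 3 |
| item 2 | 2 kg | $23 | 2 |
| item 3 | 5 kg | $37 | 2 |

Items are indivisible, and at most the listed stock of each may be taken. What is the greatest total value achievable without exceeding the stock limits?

Top feasible selections:
- 2×item 1 + 2×item 2 + 2×item 3: weight 38, value 166
- 1×item 1 + 2×item 2 + 2×item 3: weight 26, value 143
- 2×item 1 + 1×item 2 + 2×item 3: weight 36, value 143
Best: $166.

$166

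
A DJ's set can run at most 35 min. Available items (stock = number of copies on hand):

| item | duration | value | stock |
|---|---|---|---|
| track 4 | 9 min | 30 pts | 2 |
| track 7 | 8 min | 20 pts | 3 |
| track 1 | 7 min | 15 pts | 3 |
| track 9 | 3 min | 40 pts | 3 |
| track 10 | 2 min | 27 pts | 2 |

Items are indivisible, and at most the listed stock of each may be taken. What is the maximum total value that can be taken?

234 pts

Top feasible selections:
- 2×track 4 + 3×track 9 + 2×track 10: duration 31, value 234
- 1×track 4 + 1×track 7 + 3×track 9 + 2×track 10: duration 30, value 224
Best: 234 pts.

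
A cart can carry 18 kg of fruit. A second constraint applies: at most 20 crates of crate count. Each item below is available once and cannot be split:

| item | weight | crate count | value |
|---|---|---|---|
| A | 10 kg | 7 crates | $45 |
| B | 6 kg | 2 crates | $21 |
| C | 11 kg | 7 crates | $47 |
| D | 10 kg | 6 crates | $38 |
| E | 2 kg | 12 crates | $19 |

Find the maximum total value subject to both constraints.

$78

Feasible sets respecting both limits:
- B+D+E: weight 18, crate count 20, value 78
- B+C: weight 17, crate count 9, value 68
- A+B: weight 16, crate count 9, value 66
Best: $78.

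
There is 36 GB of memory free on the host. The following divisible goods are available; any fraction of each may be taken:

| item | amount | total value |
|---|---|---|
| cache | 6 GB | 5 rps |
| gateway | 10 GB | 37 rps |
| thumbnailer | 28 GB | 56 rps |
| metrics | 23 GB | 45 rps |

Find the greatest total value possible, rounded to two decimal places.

89.00

Take in order of value per unit:
- gateway (37/10 per unit): all 10 → value 37, running total 37.00
- thumbnailer (56/28 per unit): 26 of 28 → value 26×56/28 = 52.0000, running total 89.00
Total 89.00.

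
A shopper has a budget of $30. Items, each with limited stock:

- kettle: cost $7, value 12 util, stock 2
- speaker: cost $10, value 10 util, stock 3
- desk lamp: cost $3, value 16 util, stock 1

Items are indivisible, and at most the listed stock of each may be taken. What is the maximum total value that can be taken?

Top feasible selections:
- 2×kettle + 1×speaker + 1×desk lamp: cost 27, value 50
- 1×kettle + 2×speaker + 1×desk lamp: cost 30, value 48
- 2×kettle + 1×desk lamp: cost 17, value 40
Best: 50 util.

50 util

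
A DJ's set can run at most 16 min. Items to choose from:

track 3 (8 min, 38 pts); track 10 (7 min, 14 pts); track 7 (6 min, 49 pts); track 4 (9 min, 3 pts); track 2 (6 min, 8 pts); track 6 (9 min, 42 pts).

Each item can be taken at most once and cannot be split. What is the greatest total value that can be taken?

91 pts

This is a 0/1 knapsack; check combinations near the capacity.
- track 7+track 6: duration 6+9=15, value 49+42=91
- track 3+track 7: duration 8+6=14, value 38+49=87
- track 10+track 7: duration 7+6=13, value 14+49=63
- track 7+track 2: duration 6+6=12, value 49+8=57
- track 10+track 6: duration 7+9=16, value 14+42=56
Best: 91 pts.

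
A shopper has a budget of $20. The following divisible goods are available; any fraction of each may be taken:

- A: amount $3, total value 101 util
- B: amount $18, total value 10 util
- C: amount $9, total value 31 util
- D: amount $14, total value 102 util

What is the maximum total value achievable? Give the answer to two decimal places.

213.33

Take in order of value per unit:
- A (101/3 per unit): all 3 → value 101, running total 101.00
- D (102/14 per unit): all 14 → value 102, running total 203.00
- C (31/9 per unit): 3 of 9 → value 3×31/9 = 10.3333, running total 213.33
Total 213.33.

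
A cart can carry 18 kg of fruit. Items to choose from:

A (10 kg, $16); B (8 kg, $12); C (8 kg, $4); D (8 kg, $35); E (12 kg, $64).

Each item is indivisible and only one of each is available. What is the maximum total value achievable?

Check high-value combinations within 18 kg:
- E: weight 12, value 64
- A+D: weight 10+8=18, value 16+35=51
- B+D: weight 8+8=16, value 12+35=47
- C+D: weight 8+8=16, value 4+35=39
Best: $64.

$64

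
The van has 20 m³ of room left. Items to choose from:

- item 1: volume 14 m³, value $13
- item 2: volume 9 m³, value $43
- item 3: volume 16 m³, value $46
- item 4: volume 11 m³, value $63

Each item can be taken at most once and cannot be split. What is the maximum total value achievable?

Check high-value combinations within 20 m³:
- item 2+item 4: volume 9+11=20, value 43+63=106
- item 4: volume 11, value 63
- item 3: volume 16, value 46
- item 2: volume 9, value 43
Best: $106.

$106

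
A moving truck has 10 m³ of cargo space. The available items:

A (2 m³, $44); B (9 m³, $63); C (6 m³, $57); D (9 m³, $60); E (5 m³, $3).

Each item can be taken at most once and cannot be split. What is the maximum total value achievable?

$101

This is a 0/1 knapsack; check combinations near the capacity.
- A+C: volume 2+6=8, value 44+57=101
- B: volume 9, value 63
- D: volume 9, value 60
- C: volume 6, value 57
- A+E: volume 2+5=7, value 44+3=47
Best: $101.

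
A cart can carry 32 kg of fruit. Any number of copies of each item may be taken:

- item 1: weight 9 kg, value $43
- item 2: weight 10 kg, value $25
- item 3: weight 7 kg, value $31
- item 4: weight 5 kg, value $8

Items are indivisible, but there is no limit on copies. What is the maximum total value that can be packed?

$148

Best value-per-unit is item 1 at 43/9; filling with it alone gives 3×43 = 129.
Optimal mix: 2×item 1 + 2×item 3 → weight 32, value 148.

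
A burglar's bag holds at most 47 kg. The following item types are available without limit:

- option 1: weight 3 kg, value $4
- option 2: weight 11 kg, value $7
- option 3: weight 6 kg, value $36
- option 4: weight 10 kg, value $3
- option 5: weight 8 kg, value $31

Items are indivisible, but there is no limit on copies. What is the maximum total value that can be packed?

Best value-per-unit is option 3 at 36/6; filling with it alone gives 7×36 = 252.
Optimal mix: 1×option 1 + 7×option 3 → weight 45, value 256.

$256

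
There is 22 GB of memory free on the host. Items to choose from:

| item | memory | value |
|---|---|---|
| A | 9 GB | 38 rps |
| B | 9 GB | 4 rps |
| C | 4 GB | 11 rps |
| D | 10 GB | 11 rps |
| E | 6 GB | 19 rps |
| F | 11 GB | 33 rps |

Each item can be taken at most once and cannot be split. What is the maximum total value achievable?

71 rps

Check high-value combinations within 22 GB:
- A+F: memory 9+11=20, value 38+33=71
- A+C+E: memory 9+4+6=19, value 38+11+19=68
- C+E+F: memory 4+6+11=21, value 11+19+33=63
- A+E: memory 9+6=15, value 38+19=57
- A+B+C: memory 9+9+4=22, value 38+4+11=53
Best: 71 rps.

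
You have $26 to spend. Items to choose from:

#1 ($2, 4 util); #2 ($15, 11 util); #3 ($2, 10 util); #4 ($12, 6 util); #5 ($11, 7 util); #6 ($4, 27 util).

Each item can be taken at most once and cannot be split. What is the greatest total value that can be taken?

52 util

This is a 0/1 knapsack; check combinations near the capacity.
- #1+#2+#3+#6: cost 2+15+2+4=23, value 4+11+10+27=52
- #1+#3+#5+#6: cost 2+2+11+4=19, value 4+10+7+27=48
- #2+#3+#6: cost 15+2+4=21, value 11+10+27=48
- #1+#3+#4+#6: cost 2+2+12+4=20, value 4+10+6+27=47
- #3+#5+#6: cost 2+11+4=17, value 10+7+27=44
Best: 52 util.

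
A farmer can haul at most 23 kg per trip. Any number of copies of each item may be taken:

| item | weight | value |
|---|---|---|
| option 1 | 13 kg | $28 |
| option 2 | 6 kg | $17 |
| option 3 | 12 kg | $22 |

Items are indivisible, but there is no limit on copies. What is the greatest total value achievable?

$51

Best value-per-unit is option 2 at 17/6, and filling with it alone uses weight 3×6=18. No mix of the others beats 3×17 = 51.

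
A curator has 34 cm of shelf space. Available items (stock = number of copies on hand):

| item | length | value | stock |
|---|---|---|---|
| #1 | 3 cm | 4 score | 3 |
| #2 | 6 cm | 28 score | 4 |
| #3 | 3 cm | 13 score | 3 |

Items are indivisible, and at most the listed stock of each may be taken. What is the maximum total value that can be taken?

151 score

Best selections within length 34 and stock limits:
- 4×#2 + 3×#3: length 33, value 151
- 1×#1 + 4×#2 + 2×#3: length 33, value 142
- 4×#2 + 2×#3: length 30, value 138
- 2×#1 + 4×#2 + 1×#3: length 33, value 133
Best: 151 score.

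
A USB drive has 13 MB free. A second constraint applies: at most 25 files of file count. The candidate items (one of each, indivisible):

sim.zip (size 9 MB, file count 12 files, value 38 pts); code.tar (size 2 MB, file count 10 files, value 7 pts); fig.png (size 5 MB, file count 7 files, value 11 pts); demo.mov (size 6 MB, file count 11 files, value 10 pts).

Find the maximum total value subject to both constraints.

45 pts

Feasible sets respecting both limits:
- sim.zip+code.tar: size 11, file count 22, value 45
- sim.zip: size 9, file count 12, value 38
- fig.png+demo.mov: size 11, file count 18, value 21
Best: 45 pts.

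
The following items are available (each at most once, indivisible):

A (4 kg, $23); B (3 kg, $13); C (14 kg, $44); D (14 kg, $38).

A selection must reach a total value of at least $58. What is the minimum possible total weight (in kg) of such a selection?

Subsets with value ≥ 58, sorted by total weight:
- A+C: weight 18, value 67
- A+D: weight 18, value 61
- A+B+C: weight 21, value 80
- A+B+D: weight 21, value 74
Minimum weight: 18 kg.

18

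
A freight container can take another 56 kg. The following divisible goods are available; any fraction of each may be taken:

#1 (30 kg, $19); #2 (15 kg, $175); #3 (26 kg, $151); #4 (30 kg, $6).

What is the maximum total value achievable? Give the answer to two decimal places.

Take in order of value per unit:
- #2 (175/15 per unit): all 15 → value 175, running total 175.00
- #3 (151/26 per unit): all 26 → value 151, running total 326.00
- #1 (19/30 per unit): 15 of 30 → value 15×19/30 = 9.5000, running total 335.50
Total 335.50.

335.50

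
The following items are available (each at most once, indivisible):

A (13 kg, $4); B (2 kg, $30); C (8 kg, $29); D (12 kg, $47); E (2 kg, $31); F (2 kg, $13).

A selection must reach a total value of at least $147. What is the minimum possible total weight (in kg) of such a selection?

Subsets with value ≥ 147, sorted by total weight:
- B+C+D+E+F: weight 26, value 150
- A+B+C+D+E+F: weight 39, value 154
Minimum weight: 26 kg.

26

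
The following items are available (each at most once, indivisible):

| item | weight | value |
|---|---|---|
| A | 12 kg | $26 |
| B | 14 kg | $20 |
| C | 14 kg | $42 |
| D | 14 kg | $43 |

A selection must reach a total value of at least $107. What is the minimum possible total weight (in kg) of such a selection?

40

Subsets with value ≥ 107, sorted by total weight:
- A+C+D: weight 40, value 111
- A+B+C+D: weight 54, value 131
Minimum weight: 40 kg.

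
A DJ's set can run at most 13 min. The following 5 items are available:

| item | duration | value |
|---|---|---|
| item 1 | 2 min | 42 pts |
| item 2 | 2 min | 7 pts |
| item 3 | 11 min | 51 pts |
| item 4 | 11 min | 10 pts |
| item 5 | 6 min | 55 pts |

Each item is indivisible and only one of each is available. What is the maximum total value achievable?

104 pts

Check high-value combinations within 13 min:
- item 1+item 2+item 5: duration 2+2+6=10, value 42+7+55=104
- item 1+item 5: duration 2+6=8, value 42+55=97
- item 1+item 3: duration 2+11=13, value 42+51=93
- item 2+item 5: duration 2+6=8, value 7+55=62
- item 2+item 3: duration 2+11=13, value 7+51=58
Best: 104 pts.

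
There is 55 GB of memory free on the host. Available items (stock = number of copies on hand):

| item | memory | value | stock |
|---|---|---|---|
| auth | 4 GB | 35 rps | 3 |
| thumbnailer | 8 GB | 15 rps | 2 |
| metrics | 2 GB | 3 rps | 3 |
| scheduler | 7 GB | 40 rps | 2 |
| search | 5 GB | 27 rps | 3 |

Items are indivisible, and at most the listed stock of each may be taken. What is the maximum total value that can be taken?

Top feasible selections:
- 3×auth + 1×thumbnailer + 3×metrics + 2×scheduler + 3×search: memory 55, value 290
- 3×auth + 1×thumbnailer + 2×metrics + 2×scheduler + 3×search: memory 53, value 287
- 3×auth + 1×thumbnailer + 1×metrics + 2×scheduler + 3×search: memory 51, value 284
- 3×auth + 1×thumbnailer + 2×scheduler + 3×search: memory 49, value 281
Best: 290 rps.

290 rps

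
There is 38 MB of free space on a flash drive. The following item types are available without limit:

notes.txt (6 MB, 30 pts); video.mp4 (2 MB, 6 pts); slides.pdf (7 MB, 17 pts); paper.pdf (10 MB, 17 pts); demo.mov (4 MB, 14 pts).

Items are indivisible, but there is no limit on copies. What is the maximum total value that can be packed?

186 pts

Best value-per-unit is notes.txt at 30/6; filling with it alone gives 6×30 = 180.
Optimal mix: 6×notes.txt + 1×video.mp4 → size 38, value 186.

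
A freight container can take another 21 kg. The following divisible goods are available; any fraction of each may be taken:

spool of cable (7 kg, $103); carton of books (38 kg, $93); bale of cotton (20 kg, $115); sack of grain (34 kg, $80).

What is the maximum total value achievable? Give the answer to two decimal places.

Take in order of value per unit:
- spool of cable (103/7 per unit): all 7 → value 103, running total 103.00
- bale of cotton (115/20 per unit): 14 of 20 → value 14×115/20 = 80.5000, running total 183.50
Total 183.50.

183.50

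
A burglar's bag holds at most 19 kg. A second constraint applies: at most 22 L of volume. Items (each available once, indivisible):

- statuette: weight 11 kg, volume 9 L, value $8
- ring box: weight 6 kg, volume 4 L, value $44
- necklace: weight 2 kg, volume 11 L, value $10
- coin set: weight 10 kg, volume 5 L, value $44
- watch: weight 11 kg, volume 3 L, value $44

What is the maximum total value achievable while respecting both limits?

Feasible sets respecting both limits:
- ring box+necklace+coin set: weight 18, volume 20, value 98
- ring box+necklace+watch: weight 19, volume 18, value 98
- ring box+coin set: weight 16, volume 9, value 88
- ring box+watch: weight 17, volume 7, value 88
Best: $98.

$98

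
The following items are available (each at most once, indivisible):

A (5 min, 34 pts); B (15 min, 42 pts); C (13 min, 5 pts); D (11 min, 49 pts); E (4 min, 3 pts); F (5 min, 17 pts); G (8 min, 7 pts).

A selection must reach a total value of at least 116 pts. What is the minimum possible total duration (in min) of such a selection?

31

Subsets with value ≥ 116, sorted by total duration:
- A+B+D: duration 31, value 125
- A+B+D+E: duration 35, value 128
- A+B+D+F: duration 36, value 142
- A+B+D+G: duration 39, value 132
Minimum duration: 31 min.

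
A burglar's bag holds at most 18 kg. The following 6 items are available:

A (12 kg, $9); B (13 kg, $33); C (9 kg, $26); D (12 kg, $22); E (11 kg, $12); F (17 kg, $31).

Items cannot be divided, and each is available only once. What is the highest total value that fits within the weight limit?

$33

Check high-value combinations within 18 kg:
- B: weight 13, value 33
- F: weight 17, value 31
- C: weight 9, value 26
- D: weight 12, value 22
- E: weight 11, value 12
Best: $33.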